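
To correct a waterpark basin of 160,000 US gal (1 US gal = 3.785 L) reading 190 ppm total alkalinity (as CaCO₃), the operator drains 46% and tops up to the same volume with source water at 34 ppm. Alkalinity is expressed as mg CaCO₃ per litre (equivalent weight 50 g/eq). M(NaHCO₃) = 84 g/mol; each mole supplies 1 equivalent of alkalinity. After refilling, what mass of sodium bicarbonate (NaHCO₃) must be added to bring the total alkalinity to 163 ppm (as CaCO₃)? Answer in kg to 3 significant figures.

45.5 kg

Volume: 160,000 US gal × 3.785 L/gal = 605,600 L.
After draining 46% and refilling: 190 × 0.54 + 34 × 0.46 = 118.24 ppm.
Deficit to target: 163 − 118.24 = 44.76 mg/L.
As CaCO₃: 44.76 mg/L × 605,600 L = 27,110 g; ÷ 50 g/eq ÷ 1 = 542.1 mol NaHCO₃.
Mass: 542.1 × 84 = 45,540 g.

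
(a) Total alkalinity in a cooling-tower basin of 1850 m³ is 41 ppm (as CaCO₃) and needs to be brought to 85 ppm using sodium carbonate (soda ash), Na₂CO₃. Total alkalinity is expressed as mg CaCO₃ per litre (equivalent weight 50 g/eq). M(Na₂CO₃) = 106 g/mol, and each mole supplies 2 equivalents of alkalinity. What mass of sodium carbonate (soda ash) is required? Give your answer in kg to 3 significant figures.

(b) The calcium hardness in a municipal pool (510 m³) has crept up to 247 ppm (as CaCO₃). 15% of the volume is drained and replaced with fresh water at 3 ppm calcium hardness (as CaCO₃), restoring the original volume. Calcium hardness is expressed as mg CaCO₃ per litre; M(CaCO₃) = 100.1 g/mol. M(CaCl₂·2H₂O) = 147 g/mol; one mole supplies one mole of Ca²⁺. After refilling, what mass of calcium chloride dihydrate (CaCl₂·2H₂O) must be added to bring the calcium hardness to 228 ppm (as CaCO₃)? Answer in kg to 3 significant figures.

(a) 86.3 kg; (b) 13.2 kg

(a) Volume: 1850 m³ = 1,850,000 L.
(a) Alkalinity to add: (85 − 41) = 44 mg/L as CaCO₃ × 1,850,000 L = 81,400 g as CaCO₃.
(a) Equivalents: 81,400 g ÷ 50 g/eq = 1628 eq.
(a) Each mole of Na₂CO₃ supplies 2 eq, so 1628 / 2 = 814 mol.
(a) Mass: 814 mol × 106 g/mol = 86,280 g.

(b) Volume: 510 m³ = 510,000 L.
(b) After draining 15% and refilling: 247 × 0.85 + 3 × 0.15 = 210.4 ppm.
(b) Deficit to target: 228 − 210.4 = 17.6 mg/L.
(b) As CaCO₃: 17.6 mg/L × 510,000 L = 8976 g; ÷ 100.1 = 89.67 mol Ca²⁺.
(b) Mass: 89.67 × 147 = 13,180 g.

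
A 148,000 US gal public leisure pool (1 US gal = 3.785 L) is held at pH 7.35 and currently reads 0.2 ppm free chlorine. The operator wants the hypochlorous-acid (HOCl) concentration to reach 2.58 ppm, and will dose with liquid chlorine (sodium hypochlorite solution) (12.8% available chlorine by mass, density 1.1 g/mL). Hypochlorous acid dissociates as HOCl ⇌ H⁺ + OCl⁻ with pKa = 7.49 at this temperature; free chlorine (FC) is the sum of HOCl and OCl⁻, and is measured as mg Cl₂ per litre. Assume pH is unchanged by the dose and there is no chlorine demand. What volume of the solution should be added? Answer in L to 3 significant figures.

16.9 L

Volume: 148,000 US gal × 3.785 L/gal = 560,180 L.
[OCl⁻]/[HOCl] = 10^(pH − pKa) = 10^(7.35 − 7.49) = 0.7244; fraction as HOCl = 1/(1 + 0.7244) = 0.5799.
Free chlorine required for 2.58 ppm HOCl: 2.58 / 0.5799 = 4.449 ppm.
FC to add: 4.449 − 0.2 = 4.249 mg/L as Cl₂.
Cl₂ equivalent: 4.249 mg/L × 560,180 L = 2380 g.
Product at 12.8% available Cl: 2380 / 0.128 = 18,600 g.
Volume: 18,600 g ÷ 1.1 g/mL = 16,910 mL.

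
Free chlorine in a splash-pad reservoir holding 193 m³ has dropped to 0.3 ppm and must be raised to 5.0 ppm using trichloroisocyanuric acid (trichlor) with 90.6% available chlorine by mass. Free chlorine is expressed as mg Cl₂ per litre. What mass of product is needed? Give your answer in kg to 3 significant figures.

Volume: 193 m³ = 193,000 L.
Chlorine deficit: 5.0 − 0.3 = 4.7 ppm = 4.7 mg/L as Cl₂.
Cl₂ equivalent needed: 4.7 mg/L × 193,000 L = 907,100 mg = 907.1 g.
Product at 90.6% available chlorine: 907.1 / 0.906 = 1001 g.

1.00 kg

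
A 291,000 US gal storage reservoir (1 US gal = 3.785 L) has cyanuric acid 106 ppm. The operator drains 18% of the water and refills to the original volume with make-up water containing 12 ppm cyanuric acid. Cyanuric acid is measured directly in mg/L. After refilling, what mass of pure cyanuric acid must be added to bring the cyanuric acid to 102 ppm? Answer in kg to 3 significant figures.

Volume: 291,000 US gal × 3.785 L/gal = 1,101,435 L.
After draining 18% and refilling: 106 × 0.82 + 12 × 0.18 = 89.08 ppm.
Deficit to target: 102 − 89.08 = 12.92 mg/L.
Mass: 12.92 mg/L × 1,101,435 L = 14,230 g cyanuric acid.

14.2 kg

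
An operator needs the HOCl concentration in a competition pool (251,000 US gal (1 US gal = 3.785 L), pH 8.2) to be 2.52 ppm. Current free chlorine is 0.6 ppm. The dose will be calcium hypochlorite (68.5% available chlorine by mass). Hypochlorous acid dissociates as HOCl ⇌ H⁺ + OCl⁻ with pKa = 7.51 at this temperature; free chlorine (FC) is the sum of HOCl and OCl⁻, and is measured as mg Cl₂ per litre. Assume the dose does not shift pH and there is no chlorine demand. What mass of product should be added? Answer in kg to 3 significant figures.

Volume: 251,000 US gal × 3.785 L/gal = 950,035 L.
[OCl⁻]/[HOCl] = 10^(pH − pKa) = 10^(8.2 − 7.51) = 4.898; fraction as HOCl = 1/(1 + 4.898) = 0.1696.
Free chlorine required for 2.52 ppm HOCl: 2.52 / 0.1696 = 14.86 ppm.
FC to add: 14.86 − 0.6 = 14.26 mg/L as Cl₂.
Cl₂ equivalent: 14.26 mg/L × 950,035 L = 13,550 g.
Product at 68.5% available Cl: 13,550 / 0.685 = 19,780 g.

19.8 kg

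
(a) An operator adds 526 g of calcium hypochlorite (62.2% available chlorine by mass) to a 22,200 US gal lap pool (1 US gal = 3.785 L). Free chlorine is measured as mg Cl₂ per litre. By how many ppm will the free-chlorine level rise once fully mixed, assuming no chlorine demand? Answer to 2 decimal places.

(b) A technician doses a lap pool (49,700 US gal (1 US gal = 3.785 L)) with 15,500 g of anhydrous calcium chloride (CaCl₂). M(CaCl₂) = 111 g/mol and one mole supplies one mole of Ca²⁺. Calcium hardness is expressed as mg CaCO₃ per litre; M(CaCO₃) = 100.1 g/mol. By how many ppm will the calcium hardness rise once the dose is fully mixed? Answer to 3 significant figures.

(a) Volume: 22,200 US gal × 3.785 L/gal = 84,027 L.
(a) Available chlorine delivered: 526 g × 0.622 = 327.2 g as Cl₂.
(a) Concentration rise: 327.2 g / 84,027 L = 3.894 mg/L = 3.89 ppm.

(b) Volume: 49,700 US gal × 3.785 L/gal = 188,114 L.
(b) Moles of Ca²⁺: 15,500 g ÷ 111 g/mol = 139.6 mol.
(b) As CaCO₃: 139.6 mol × 100.1 g/mol = 13,980 g.
(b) Rise: 13,980 g / 188,114 L × 1000 = 74.31 mg/L.

(a) 3.89 ppm; (b) 74.3 ppm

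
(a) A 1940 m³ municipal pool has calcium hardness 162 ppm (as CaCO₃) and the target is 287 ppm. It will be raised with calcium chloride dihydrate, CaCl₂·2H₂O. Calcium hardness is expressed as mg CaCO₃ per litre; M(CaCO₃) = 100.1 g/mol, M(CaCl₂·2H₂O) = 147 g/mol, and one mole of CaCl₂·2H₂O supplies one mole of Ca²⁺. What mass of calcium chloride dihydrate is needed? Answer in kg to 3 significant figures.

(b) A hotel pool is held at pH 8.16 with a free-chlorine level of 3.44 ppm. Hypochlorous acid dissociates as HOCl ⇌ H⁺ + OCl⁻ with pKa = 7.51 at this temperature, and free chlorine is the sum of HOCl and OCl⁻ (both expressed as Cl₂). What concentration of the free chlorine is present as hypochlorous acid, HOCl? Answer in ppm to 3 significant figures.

(a) Volume: 1940 m³ = 1,940,000 L.
(a) Hardness to add: (287 − 162) = 125 mg/L as CaCO₃ × 1,940,000 L = 242,500 g as CaCO₃.
(a) Moles of Ca²⁺ (1 mol Ca²⁺ ≡ 1 mol CaCO₃): 242,500 / 100.1 g/mol = 2423 mol.
(a) Mass of CaCl₂·2H₂O: 2423 × 147 = 356,100 g.

(b) [OCl⁻]/[HOCl] = 10^(pH − pKa) = 10^(8.16 − 7.51) = 10^0.65 = 4.467.
(b) Fraction as HOCl = 1 / (1 + 4.467) = 0.1829.
(b) HOCl = 0.1829 × 3.44 ppm = 0.6292 ppm.

(a) 356 kg; (b) 0.629 ppm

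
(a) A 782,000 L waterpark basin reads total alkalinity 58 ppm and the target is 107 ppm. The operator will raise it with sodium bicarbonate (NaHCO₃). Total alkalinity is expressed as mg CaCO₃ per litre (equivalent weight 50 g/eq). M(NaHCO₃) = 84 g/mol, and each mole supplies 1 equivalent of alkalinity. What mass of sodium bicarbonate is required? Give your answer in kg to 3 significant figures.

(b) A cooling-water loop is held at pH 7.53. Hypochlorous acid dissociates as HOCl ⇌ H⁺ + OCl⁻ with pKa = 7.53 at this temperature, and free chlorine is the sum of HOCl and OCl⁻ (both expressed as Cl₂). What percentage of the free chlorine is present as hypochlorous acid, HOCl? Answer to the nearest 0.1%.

(a) 64.4 kg; (b) 50.0%

(a) Alkalinity to add: (107 − 58) = 49 mg/L as CaCO₃ × 782,000 L = 38,320 g as CaCO₃.
(a) Equivalents: 38,320 g ÷ 50 g/eq = 766.4 eq.
(a) NaHCO₃ supplies 1 eq per mole → 766.4 mol.
(a) Mass: 766.4 mol × 84 g/mol = 64,370 g.

(b) [OCl⁻]/[HOCl] = 10^(pH − pKa) = 10^(7.53 − 7.53) = 10^0.00 = 1.
(b) Fraction as HOCl = 1 / (1 + 1) = 0.5.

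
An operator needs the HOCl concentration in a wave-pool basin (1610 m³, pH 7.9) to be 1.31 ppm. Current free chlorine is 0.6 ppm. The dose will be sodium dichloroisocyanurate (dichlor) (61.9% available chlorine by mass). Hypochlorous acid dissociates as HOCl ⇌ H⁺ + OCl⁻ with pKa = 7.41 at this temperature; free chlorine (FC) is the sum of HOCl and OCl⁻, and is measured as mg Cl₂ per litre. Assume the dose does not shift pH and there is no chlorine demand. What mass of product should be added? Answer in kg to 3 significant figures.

Volume: 1610 m³ = 1,610,000 L.
[OCl⁻]/[HOCl] = 10^(pH − pKa) = 10^(7.9 − 7.41) = 3.09; fraction as HOCl = 1/(1 + 3.09) = 0.2445.
Free chlorine required for 1.31 ppm HOCl: 1.31 / 0.2445 = 5.358 ppm.
FC to add: 5.358 − 0.6 = 4.758 mg/L as Cl₂.
Cl₂ equivalent: 4.758 mg/L × 1,610,000 L = 7661 g.
Product at 61.9% available Cl: 7661 / 0.619 = 12,380 g.

12.4 kg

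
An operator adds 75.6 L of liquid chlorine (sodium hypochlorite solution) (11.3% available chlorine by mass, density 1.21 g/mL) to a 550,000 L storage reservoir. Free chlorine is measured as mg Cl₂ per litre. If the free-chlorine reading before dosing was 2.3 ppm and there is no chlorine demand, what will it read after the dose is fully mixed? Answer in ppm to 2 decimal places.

21.09 ppm

Mass of solution: 75.6 L × 1000 mL/L × 1.21 g/mL = 91,480 g.
Available chlorine delivered: 91,480 g × 0.113 = 10,340 g as Cl₂.
Concentration rise: 10,340 g / 550,000 L = 18.79 mg/L = 18.79 ppm.
Final FC: 2.3 + 18.79 = 21.09 ppm.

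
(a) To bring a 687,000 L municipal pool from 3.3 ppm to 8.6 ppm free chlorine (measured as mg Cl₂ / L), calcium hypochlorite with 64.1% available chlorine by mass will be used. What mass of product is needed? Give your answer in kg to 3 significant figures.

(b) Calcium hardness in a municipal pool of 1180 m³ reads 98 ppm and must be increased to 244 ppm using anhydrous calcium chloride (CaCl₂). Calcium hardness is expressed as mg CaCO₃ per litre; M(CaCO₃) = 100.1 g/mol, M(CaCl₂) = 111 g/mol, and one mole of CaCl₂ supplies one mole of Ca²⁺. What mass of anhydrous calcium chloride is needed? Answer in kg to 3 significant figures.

(a) 5.68 kg; (b) 191 kg

(a) Chlorine deficit: 8.6 − 3.3 = 5.3 ppm = 5.3 mg/L as Cl₂.
(a) Cl₂ equivalent needed: 5.3 mg/L × 687,000 L = 3,641,000 mg = 3641 g.
(a) Product at 64.1% available chlorine: 3641 / 0.641 = 5680 g.

(b) Volume: 1180 m³ = 1,180,000 L.
(b) Hardness to add: (244 − 98) = 146 mg/L as CaCO₃ × 1,180,000 L = 172,300 g as CaCO₃.
(b) Moles of Ca²⁺ (1 mol Ca²⁺ ≡ 1 mol CaCO₃): 172,300 / 100.1 g/mol = 1721 mol.
(b) Mass of CaCl₂: 1721 × 111 = 191,000 g.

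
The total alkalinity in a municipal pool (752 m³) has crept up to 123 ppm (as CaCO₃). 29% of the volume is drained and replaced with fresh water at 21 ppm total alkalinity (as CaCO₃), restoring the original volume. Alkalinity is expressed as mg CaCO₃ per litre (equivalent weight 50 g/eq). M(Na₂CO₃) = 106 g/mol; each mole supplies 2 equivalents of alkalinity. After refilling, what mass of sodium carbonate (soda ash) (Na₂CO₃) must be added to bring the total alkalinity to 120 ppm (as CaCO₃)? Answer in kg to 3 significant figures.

Volume: 752 m³ = 752,000 L.
After draining 29% and refilling: 123 × 0.71 + 21 × 0.29 = 93.42 ppm.
Deficit to target: 120 − 93.42 = 26.58 mg/L.
As CaCO₃: 26.58 mg/L × 752,000 L = 19,990 g; ÷ 50 g/eq ÷ 2 = 199.9 mol Na₂CO₃.
Mass: 199.9 × 106 = 21,190 g.

21.2 kg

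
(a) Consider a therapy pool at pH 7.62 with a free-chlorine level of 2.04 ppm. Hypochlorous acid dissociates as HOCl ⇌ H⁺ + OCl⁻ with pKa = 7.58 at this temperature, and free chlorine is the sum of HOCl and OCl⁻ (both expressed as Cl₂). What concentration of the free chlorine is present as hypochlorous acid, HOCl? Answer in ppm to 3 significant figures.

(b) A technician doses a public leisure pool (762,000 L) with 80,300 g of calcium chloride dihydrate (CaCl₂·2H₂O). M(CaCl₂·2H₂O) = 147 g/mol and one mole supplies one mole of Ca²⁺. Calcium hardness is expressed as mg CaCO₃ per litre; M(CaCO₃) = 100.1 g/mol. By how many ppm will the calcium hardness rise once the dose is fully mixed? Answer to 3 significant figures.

(a) 0.973 ppm; (b) 71.8 ppm

(a) [OCl⁻]/[HOCl] = 10^(pH − pKa) = 10^(7.62 − 7.58) = 10^0.04 = 1.096.
(a) Fraction as HOCl = 1 / (1 + 1.096) = 0.477.
(a) HOCl = 0.477 × 2.04 ppm = 0.9731 ppm.

(b) Moles of Ca²⁺: 80,300 g ÷ 147 g/mol = 546.3 mol.
(b) As CaCO₃: 546.3 mol × 100.1 g/mol = 54,680 g.
(b) Rise: 54,680 g / 762,000 L × 1000 = 71.76 mg/L.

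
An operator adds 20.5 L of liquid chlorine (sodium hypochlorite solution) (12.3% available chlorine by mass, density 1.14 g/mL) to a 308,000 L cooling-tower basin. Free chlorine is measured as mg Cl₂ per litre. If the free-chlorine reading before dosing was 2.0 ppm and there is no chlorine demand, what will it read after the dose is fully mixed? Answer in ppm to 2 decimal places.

11.33 ppm

Mass of solution: 20.5 L × 1000 mL/L × 1.14 g/mL = 23,370 g.
Available chlorine delivered: 23,370 g × 0.123 = 2875 g as Cl₂.
Concentration rise: 2875 g / 308,000 L = 9.333 mg/L = 9.33 ppm.
Final FC: 2.0 + 9.33 = 11.33 ppm.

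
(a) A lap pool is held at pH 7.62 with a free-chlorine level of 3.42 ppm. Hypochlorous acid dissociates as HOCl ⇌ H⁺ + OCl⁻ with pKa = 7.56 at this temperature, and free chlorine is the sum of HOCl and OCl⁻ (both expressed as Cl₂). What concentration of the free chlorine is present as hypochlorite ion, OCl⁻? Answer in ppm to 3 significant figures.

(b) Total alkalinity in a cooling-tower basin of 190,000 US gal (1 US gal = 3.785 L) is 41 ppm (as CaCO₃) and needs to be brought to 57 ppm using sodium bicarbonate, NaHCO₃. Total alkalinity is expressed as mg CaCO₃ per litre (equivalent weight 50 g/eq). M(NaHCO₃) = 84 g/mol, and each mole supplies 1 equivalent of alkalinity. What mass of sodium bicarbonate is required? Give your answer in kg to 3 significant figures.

(a) [OCl⁻]/[HOCl] = 10^(pH − pKa) = 10^(7.62 − 7.56) = 10^0.06 = 1.148.
(a) Fraction as HOCl = 1 / (1 + 1.148) = 0.4655.
(a) OCl⁻ = (1 − 0.4655) × 3.42 ppm = 1.828 ppm.

(b) Volume: 190,000 US gal × 3.785 L/gal = 719,150 L.
(b) Alkalinity to add: (57 − 41) = 16 mg/L as CaCO₃ × 719,150 L = 11,510 g as CaCO₃.
(b) Equivalents: 11,510 g ÷ 50 g/eq = 230.1 eq.
(b) NaHCO₃ supplies 1 eq per mole → 230.1 mol.
(b) Mass: 230.1 mol × 84 g/mol = 19,330 g.

(a) 1.83 ppm; (b) 19.3 kg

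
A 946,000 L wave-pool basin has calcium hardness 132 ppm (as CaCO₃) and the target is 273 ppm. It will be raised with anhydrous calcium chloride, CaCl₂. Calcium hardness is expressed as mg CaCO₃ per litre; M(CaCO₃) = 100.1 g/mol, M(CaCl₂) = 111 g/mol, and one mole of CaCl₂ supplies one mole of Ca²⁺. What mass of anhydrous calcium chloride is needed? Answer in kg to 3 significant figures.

148 kg

Hardness to add: (273 − 132) = 141 mg/L as CaCO₃ × 946,000 L = 133,400 g as CaCO₃.
Moles of Ca²⁺ (1 mol Ca²⁺ ≡ 1 mol CaCO₃): 133,400 / 100.1 g/mol = 1333 mol.
Mass of CaCl₂: 1333 × 111 = 147,900 g.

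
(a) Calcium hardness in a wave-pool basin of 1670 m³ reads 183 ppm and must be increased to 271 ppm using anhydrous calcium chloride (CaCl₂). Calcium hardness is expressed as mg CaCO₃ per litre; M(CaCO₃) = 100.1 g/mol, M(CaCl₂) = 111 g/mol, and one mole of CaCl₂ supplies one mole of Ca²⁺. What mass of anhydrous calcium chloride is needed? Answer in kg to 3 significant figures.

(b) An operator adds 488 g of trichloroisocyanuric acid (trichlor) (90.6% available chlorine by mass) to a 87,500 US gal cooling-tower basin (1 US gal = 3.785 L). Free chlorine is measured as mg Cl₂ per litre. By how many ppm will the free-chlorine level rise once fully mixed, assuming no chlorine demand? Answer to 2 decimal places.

(a) 163 kg; (b) 1.33 ppm

(a) Volume: 1670 m³ = 1,670,000 L.
(a) Hardness to add: (271 − 183) = 88 mg/L as CaCO₃ × 1,670,000 L = 147,000 g as CaCO₃.
(a) Moles of Ca²⁺ (1 mol Ca²⁺ ≡ 1 mol CaCO₃): 147,000 / 100.1 g/mol = 1468 mol.
(a) Mass of CaCl₂: 1468 × 111 = 163,000 g.

(b) Volume: 87,500 US gal × 3.785 L/gal = 331,188 L.
(b) Available chlorine delivered: 488 g × 0.906 = 442.1 g as Cl₂.
(b) Concentration rise: 442.1 g / 331,188 L = 1.335 mg/L = 1.33 ppm.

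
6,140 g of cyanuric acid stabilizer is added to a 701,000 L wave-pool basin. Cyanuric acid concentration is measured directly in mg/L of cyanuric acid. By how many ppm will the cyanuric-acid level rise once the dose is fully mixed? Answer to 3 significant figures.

8.76 ppm

Rise: 6,140 g / 701,000 L × 1000 = 8.759 mg/L.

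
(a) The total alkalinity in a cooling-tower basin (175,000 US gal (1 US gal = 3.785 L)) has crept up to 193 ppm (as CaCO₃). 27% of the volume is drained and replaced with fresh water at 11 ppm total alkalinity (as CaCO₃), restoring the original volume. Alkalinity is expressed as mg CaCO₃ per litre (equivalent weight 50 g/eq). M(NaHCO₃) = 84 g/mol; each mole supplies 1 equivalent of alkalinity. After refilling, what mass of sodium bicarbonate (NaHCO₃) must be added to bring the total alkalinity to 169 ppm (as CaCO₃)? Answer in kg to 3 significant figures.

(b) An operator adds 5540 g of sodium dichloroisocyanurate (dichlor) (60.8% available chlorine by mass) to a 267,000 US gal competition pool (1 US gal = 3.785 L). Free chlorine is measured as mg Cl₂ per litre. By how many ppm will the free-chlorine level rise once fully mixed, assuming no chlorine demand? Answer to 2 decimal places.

(a) 28.0 kg; (b) 3.33 ppm

(a) Volume: 175,000 US gal × 3.785 L/gal = 662,375 L.
(a) After draining 27% and refilling: 193 × 0.73 + 11 × 0.27 = 143.86 ppm.
(a) Deficit to target: 169 − 143.86 = 25.14 mg/L.
(a) As CaCO₃: 25.14 mg/L × 662,375 L = 16,650 g; ÷ 50 g/eq ÷ 1 = 333 mol NaHCO₃.
(a) Mass: 333 × 84 = 27,980 g.

(b) Volume: 267,000 US gal × 3.785 L/gal = 1,010,595 L.
(b) Available chlorine delivered: 5540 g × 0.608 = 3368 g as Cl₂.
(b) Concentration rise: 3368 g / 1,010,595 L = 3.333 mg/L = 3.33 ppm.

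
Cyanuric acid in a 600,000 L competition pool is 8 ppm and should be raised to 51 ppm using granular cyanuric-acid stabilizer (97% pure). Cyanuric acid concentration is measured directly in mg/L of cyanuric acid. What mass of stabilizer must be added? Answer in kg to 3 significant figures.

CYA to add: (51 − 8) = 43 mg/L × 600,000 L = 25,800 g cyanuric acid.
At 97% purity: 25,800 / 0.97 = 26,600 g product.

26.6 kg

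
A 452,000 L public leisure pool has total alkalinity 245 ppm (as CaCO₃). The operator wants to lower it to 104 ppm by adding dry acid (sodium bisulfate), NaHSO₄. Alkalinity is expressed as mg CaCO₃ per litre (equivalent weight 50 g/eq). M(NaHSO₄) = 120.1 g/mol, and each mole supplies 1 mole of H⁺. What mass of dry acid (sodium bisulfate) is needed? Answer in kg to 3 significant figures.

Alkalinity to neutralize: (245 − 104) = 141 mg/L as CaCO₃ × 452,000 L = 63,730 g as CaCO₃.
Equivalents of H⁺ required: 63,730 ÷ 50 g/eq = 1275 eq = 1275 mol NaHSO₄.
Mass of NaHSO₄: 1275 × 120.1 = 153,100 g.

153 kg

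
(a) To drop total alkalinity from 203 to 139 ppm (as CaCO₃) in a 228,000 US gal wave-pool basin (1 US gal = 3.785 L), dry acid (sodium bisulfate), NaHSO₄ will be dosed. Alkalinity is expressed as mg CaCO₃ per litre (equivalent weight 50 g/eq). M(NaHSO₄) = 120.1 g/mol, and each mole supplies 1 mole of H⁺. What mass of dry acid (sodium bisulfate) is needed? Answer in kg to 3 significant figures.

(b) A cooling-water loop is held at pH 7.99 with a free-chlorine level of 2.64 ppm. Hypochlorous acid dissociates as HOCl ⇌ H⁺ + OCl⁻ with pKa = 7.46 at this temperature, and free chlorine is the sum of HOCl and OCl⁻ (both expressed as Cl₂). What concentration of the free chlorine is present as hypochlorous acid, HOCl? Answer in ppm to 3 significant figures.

(a) Volume: 228,000 US gal × 3.785 L/gal = 862,980 L.
(a) Alkalinity to neutralize: (203 − 139) = 64 mg/L as CaCO₃ × 862,980 L = 55,230 g as CaCO₃.
(a) Equivalents of H⁺ required: 55,230 ÷ 50 g/eq = 1105 eq = 1105 mol NaHSO₄.
(a) Mass of NaHSO₄: 1105 × 120.1 = 132,700 g.

(b) [OCl⁻]/[HOCl] = 10^(pH − pKa) = 10^(7.99 − 7.46) = 10^0.53 = 3.388.
(b) Fraction as HOCl = 1 / (1 + 3.388) = 0.2279.
(b) HOCl = 0.2279 × 2.64 ppm = 0.6016 ppm.

(a) 133 kg; (b) 0.602 ppm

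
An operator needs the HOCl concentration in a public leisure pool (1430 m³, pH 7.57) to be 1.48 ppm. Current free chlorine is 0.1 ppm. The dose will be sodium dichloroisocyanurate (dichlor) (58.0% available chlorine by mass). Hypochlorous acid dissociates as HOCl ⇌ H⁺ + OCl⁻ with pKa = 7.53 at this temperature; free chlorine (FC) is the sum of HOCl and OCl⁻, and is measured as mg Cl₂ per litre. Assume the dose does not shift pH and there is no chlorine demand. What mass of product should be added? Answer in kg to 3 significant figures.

7.40 kg

Volume: 1430 m³ = 1,430,000 L.
[OCl⁻]/[HOCl] = 10^(pH − pKa) = 10^(7.57 − 7.53) = 1.096; fraction as HOCl = 1/(1 + 1.096) = 0.477.
Free chlorine required for 1.48 ppm HOCl: 1.48 / 0.477 = 3.103 ppm.
FC to add: 3.103 − 0.1 = 3.003 mg/L as Cl₂.
Cl₂ equivalent: 3.003 mg/L × 1,430,000 L = 4294 g.
Product at 58.0% available Cl: 4294 / 0.58 = 7403 g.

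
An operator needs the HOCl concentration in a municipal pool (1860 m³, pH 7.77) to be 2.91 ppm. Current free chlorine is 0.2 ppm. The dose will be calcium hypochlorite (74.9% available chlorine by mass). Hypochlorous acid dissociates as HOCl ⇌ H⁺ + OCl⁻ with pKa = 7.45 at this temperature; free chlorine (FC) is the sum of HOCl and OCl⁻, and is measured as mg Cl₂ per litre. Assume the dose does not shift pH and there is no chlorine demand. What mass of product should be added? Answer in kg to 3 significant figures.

21.8 kg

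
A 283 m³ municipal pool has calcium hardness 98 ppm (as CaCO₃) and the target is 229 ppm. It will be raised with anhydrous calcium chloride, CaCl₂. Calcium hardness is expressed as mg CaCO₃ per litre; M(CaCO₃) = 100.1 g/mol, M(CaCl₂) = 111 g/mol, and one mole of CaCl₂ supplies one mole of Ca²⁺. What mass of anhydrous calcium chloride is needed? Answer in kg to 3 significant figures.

41.1 kg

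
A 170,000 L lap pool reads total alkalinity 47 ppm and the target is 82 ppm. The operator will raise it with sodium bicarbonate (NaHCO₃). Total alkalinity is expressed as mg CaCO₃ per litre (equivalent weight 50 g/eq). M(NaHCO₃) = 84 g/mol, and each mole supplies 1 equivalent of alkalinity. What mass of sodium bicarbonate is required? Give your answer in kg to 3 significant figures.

10.0 kg

Alkalinity to add: (82 − 47) = 35 mg/L as CaCO₃ × 170,000 L = 5950 g as CaCO₃.
Equivalents: 5950 g ÷ 50 g/eq = 119 eq.
NaHCO₃ supplies 1 eq per mole → 119 mol.
Mass: 119 mol × 84 g/mol = 9996 g.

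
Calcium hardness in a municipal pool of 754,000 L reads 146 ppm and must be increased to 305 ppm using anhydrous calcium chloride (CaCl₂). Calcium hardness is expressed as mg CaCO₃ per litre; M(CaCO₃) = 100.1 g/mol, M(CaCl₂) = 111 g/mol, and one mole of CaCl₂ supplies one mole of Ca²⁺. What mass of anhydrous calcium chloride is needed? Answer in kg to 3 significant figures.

Hardness to add: (305 − 146) = 159 mg/L as CaCO₃ × 754,000 L = 119,900 g as CaCO₃.
Moles of Ca²⁺ (1 mol Ca²⁺ ≡ 1 mol CaCO₃): 119,900 / 100.1 g/mol = 1198 mol.
Mass of CaCl₂: 1198 × 111 = 132,900 g.

133 kg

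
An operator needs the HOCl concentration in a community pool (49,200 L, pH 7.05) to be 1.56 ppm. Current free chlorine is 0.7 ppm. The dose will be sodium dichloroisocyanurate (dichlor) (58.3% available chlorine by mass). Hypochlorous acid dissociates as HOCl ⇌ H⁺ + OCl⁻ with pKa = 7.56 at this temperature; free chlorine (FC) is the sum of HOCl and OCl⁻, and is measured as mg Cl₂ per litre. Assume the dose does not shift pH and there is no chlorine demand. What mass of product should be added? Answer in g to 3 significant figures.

113 g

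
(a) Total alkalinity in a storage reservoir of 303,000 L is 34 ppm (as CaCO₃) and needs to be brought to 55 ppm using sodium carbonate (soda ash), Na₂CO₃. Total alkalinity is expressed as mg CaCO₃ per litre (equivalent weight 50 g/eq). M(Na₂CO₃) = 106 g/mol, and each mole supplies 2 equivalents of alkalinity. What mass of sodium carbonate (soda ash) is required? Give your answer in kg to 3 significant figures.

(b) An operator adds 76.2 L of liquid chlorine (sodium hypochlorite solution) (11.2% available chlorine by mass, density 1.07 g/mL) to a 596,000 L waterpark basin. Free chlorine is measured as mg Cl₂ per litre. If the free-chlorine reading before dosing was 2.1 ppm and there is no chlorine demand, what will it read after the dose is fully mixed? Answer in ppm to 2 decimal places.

(a) 6.74 kg; (b) 17.42 ppm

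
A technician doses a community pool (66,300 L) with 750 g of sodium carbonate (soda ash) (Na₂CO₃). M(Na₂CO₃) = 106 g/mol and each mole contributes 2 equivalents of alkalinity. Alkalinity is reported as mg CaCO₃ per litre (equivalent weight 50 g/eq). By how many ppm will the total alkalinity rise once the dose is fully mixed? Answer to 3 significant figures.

10.7 ppm

Moles of Na₂CO₃: 750 g ÷ 106 g/mol = 7.075 mol → 14.15 eq of alkalinity.
As CaCO₃: 14.15 eq × 50 g/eq = 707.5 g.
Rise: 707.5 g / 66,300 L × 1000 = 10.67 mg/L.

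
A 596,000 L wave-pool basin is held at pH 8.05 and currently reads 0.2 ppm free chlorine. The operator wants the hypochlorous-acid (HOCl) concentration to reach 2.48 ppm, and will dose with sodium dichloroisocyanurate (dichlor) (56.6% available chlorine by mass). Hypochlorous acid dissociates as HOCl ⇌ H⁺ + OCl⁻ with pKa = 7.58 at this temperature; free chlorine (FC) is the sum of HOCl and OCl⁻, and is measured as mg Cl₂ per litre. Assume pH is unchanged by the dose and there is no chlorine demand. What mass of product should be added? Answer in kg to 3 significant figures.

10.1 kg

[OCl⁻]/[HOCl] = 10^(pH − pKa) = 10^(8.05 − 7.58) = 2.951; fraction as HOCl = 1/(1 + 2.951) = 0.2531.
Free chlorine required for 2.48 ppm HOCl: 2.48 / 0.2531 = 9.799 ppm.
FC to add: 9.799 − 0.2 = 9.599 mg/L as Cl₂.
Cl₂ equivalent: 9.599 mg/L × 596,000 L = 5721 g.
Product at 56.6% available Cl: 5721 / 0.566 = 10,110 g.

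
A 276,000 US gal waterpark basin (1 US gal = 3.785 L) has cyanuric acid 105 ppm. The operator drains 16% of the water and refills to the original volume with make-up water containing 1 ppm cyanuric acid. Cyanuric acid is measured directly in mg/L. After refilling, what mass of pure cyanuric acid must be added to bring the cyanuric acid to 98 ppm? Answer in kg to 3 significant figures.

Volume: 276,000 US gal × 3.785 L/gal = 1,044,660 L.
After draining 16% and refilling: 105 × 0.84 + 1 × 0.16 = 88.36 ppm.
Deficit to target: 98 − 88.36 = 9.64 mg/L.
Mass: 9.64 mg/L × 1,044,660 L = 10,070 g cyanuric acid.

10.1 kg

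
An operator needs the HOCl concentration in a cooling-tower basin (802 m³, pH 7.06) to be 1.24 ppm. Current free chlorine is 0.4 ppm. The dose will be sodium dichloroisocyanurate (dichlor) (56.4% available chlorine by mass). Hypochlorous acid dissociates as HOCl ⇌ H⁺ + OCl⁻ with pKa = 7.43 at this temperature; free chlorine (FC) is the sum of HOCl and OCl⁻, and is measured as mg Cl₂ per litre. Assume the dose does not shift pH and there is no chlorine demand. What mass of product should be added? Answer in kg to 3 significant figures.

Volume: 802 m³ = 802,000 L.
[OCl⁻]/[HOCl] = 10^(pH − pKa) = 10^(7.06 − 7.43) = 0.4266; fraction as HOCl = 1/(1 + 0.4266) = 0.701.
Free chlorine required for 1.24 ppm HOCl: 1.24 / 0.701 = 1.769 ppm.
FC to add: 1.769 − 0.4 = 1.369 mg/L as Cl₂.
Cl₂ equivalent: 1.369 mg/L × 802,000 L = 1098 g.
Product at 56.4% available Cl: 1098 / 0.564 = 1947 g.

1.95 kg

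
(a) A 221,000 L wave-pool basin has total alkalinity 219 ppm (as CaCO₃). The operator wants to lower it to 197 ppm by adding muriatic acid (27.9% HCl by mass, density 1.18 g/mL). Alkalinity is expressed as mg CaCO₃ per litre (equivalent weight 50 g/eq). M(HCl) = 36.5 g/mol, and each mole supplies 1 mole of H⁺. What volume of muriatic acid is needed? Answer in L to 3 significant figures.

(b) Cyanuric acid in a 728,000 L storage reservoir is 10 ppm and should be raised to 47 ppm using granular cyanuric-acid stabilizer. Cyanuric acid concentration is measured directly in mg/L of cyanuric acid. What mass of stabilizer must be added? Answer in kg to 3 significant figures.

(a) 10.8 L; (b) 26.9 kg

(a) Alkalinity to neutralize: (219 − 197) = 22 mg/L as CaCO₃ × 221,000 L = 4862 g as CaCO₃.
(a) Equivalents of H⁺ required: 4862 ÷ 50 g/eq = 97.24 eq = 97.24 mol HCl.
(a) Mass of HCl: 97.24 × 36.5 = 3549 g.
(a) Mass of 27.9% solution: 3549 / 0.279 = 12,720 g.
(a) Volume: 12,720 g ÷ 1.18 g/mL = 10,780 mL.

(b) CYA to add: (47 − 10) = 37 mg/L × 728,000 L = 26,940 g cyanuric acid.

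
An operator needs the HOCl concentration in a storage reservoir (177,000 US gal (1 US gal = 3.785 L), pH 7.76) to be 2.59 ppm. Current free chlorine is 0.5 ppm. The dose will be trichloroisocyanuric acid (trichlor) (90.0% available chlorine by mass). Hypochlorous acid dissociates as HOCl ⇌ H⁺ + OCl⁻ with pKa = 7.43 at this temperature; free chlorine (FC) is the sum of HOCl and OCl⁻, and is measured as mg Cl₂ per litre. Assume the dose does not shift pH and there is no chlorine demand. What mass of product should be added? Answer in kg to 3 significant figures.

5.68 kg

Volume: 177,000 US gal × 3.785 L/gal = 669,945 L.
[OCl⁻]/[HOCl] = 10^(pH − pKa) = 10^(7.76 − 7.43) = 2.138; fraction as HOCl = 1/(1 + 2.138) = 0.3187.
Free chlorine required for 2.59 ppm HOCl: 2.59 / 0.3187 = 8.127 ppm.
FC to add: 8.127 − 0.5 = 7.627 mg/L as Cl₂.
Cl₂ equivalent: 7.627 mg/L × 669,945 L = 5110 g.
Product at 90.0% available Cl: 5110 / 0.9 = 5678 g.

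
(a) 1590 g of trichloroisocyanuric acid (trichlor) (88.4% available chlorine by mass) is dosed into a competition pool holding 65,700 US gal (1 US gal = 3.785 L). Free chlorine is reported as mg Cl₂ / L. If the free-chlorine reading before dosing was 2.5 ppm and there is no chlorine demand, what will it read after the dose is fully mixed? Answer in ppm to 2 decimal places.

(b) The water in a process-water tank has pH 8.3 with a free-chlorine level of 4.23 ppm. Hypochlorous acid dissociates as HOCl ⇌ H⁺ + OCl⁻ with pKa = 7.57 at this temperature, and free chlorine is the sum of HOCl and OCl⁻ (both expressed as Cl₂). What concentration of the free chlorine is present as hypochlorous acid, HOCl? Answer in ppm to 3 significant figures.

(a) Volume: 65,700 US gal × 3.785 L/gal = 248,674 L.
(a) Available chlorine delivered: 1590 g × 0.884 = 1406 g as Cl₂.
(a) Concentration rise: 1406 g / 248,674 L = 5.652 mg/L = 5.65 ppm.
(a) Final FC: 2.5 + 5.65 = 8.15 ppm.

(b) [OCl⁻]/[HOCl] = 10^(pH − pKa) = 10^(8.3 − 7.57) = 10^0.73 = 5.37.
(b) Fraction as HOCl = 1 / (1 + 5.37) = 0.157.
(b) HOCl = 0.157 × 4.23 ppm = 0.664 ppm.

(a) 8.15 ppm; (b) 0.664 ppm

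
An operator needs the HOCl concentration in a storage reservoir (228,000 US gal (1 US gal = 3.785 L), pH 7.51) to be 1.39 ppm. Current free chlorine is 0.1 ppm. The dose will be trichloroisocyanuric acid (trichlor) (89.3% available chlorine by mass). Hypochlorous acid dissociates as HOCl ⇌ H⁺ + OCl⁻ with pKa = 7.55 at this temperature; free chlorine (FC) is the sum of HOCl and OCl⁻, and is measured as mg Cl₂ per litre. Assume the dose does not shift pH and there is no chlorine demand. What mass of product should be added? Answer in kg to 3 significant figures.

2.47 kg

Volume: 228,000 US gal × 3.785 L/gal = 862,980 L.
[OCl⁻]/[HOCl] = 10^(pH − pKa) = 10^(7.51 − 7.55) = 0.912; fraction as HOCl = 1/(1 + 0.912) = 0.523.
Free chlorine required for 1.39 ppm HOCl: 1.39 / 0.523 = 2.658 ppm.
FC to add: 2.658 − 0.1 = 2.558 mg/L as Cl₂.
Cl₂ equivalent: 2.558 mg/L × 862,980 L = 2207 g.
Product at 89.3% available Cl: 2207 / 0.893 = 2472 g.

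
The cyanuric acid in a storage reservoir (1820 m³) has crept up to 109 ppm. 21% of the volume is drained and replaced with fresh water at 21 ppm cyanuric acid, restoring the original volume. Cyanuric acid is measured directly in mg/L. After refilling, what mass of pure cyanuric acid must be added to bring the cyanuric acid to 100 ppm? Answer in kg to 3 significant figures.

Volume: 1820 m³ = 1,820,000 L.
After draining 21% and refilling: 109 × 0.79 + 21 × 0.21 = 90.52 ppm.
Deficit to target: 100 − 90.52 = 9.48 mg/L.
Mass: 9.48 mg/L × 1,820,000 L = 17,250 g cyanuric acid.

17.3 kg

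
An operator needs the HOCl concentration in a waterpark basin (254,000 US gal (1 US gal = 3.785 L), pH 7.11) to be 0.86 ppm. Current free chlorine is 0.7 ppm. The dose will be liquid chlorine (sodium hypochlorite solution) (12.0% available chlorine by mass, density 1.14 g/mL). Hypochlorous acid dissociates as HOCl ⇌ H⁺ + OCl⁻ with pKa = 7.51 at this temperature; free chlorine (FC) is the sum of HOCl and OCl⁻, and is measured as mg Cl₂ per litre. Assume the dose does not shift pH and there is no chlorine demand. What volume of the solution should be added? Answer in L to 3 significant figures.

Volume: 254,000 US gal × 3.785 L/gal = 961,390 L.
[OCl⁻]/[HOCl] = 10^(pH − pKa) = 10^(7.11 − 7.51) = 0.3981; fraction as HOCl = 1/(1 + 0.3981) = 0.7153.
Free chlorine required for 0.86 ppm HOCl: 0.86 / 0.7153 = 1.202 ppm.
FC to add: 1.202 − 0.7 = 0.5024 mg/L as Cl₂.
Cl₂ equivalent: 0.5024 mg/L × 961,390 L = 483 g.
Product at 12.0% available Cl: 483 / 0.12 = 4025 g.
Volume: 4025 g ÷ 1.14 g/mL = 3531 mL.

3.53 L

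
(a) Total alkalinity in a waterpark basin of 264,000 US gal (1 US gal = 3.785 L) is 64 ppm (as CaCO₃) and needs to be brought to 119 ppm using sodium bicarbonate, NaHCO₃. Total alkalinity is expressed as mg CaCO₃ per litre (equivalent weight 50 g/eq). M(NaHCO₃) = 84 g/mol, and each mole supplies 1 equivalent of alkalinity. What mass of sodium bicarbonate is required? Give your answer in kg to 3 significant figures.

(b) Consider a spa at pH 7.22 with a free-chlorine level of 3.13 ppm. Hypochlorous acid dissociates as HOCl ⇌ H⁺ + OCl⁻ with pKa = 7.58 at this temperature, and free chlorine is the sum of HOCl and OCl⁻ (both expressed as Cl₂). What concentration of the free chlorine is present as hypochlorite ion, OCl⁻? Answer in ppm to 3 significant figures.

(a) 92.3 kg; (b) 0.951 ppm

(a) Volume: 264,000 US gal × 3.785 L/gal = 999,240 L.
(a) Alkalinity to add: (119 − 64) = 55 mg/L as CaCO₃ × 999,240 L = 54,960 g as CaCO₃.
(a) Equivalents: 54,960 g ÷ 50 g/eq = 1099 eq.
(a) NaHCO₃ supplies 1 eq per mole → 1099 mol.
(a) Mass: 1099 mol × 84 g/mol = 92,330 g.

(b) [OCl⁻]/[HOCl] = 10^(pH − pKa) = 10^(7.22 − 7.58) = 10^-0.36 = 0.4365.
(b) Fraction as HOCl = 1 / (1 + 0.4365) = 0.6961.
(b) OCl⁻ = (1 − 0.6961) × 3.13 ppm = 0.9511 ppm.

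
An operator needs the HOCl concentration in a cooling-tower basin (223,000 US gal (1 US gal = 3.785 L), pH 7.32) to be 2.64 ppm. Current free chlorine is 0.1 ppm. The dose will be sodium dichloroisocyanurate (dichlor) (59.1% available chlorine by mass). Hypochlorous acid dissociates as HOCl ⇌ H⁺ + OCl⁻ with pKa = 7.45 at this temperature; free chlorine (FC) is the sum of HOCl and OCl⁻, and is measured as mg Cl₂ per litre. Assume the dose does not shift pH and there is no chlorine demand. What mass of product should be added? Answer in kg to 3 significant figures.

6.42 kg

Volume: 223,000 US gal × 3.785 L/gal = 844,055 L.
[OCl⁻]/[HOCl] = 10^(pH − pKa) = 10^(7.32 − 7.45) = 0.7413; fraction as HOCl = 1/(1 + 0.7413) = 0.5743.
Free chlorine required for 2.64 ppm HOCl: 2.64 / 0.5743 = 4.597 ppm.
FC to add: 4.597 − 0.1 = 4.497 mg/L as Cl₂.
Cl₂ equivalent: 4.497 mg/L × 844,055 L = 3796 g.
Product at 59.1% available Cl: 3796 / 0.591 = 6423 g.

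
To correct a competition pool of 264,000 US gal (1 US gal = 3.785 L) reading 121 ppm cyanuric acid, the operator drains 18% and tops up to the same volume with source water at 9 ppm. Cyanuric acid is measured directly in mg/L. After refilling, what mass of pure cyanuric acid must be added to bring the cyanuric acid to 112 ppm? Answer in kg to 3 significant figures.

Volume: 264,000 US gal × 3.785 L/gal = 999,240 L.
After draining 18% and refilling: 121 × 0.82 + 9 × 0.18 = 100.84 ppm.
Deficit to target: 112 − 100.84 = 11.16 mg/L.
Mass: 11.16 mg/L × 999,240 L = 11,150 g cyanuric acid.

11.2 kg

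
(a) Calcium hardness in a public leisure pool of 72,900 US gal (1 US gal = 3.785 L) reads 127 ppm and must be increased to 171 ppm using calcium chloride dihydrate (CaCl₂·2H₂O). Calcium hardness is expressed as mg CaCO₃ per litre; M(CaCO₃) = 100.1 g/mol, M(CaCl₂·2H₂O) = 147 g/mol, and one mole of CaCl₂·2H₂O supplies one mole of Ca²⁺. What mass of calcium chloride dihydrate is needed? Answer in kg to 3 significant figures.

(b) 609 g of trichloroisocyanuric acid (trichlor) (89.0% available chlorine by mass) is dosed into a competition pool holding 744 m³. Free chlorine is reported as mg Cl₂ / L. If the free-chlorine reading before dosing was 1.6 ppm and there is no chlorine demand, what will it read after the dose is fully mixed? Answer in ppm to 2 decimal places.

(a) 17.8 kg; (b) 2.33 ppm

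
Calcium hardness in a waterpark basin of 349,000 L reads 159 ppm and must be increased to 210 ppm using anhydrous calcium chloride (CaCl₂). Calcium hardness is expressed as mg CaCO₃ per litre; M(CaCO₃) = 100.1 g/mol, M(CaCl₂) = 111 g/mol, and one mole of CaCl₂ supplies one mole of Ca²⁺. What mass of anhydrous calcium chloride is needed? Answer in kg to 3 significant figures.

Hardness to add: (210 − 159) = 51 mg/L as CaCO₃ × 349,000 L = 17,800 g as CaCO₃.
Moles of Ca²⁺ (1 mol Ca²⁺ ≡ 1 mol CaCO₃): 17,800 / 100.1 g/mol = 177.8 mol.
Mass of CaCl₂: 177.8 × 111 = 19,740 g.

19.7 kg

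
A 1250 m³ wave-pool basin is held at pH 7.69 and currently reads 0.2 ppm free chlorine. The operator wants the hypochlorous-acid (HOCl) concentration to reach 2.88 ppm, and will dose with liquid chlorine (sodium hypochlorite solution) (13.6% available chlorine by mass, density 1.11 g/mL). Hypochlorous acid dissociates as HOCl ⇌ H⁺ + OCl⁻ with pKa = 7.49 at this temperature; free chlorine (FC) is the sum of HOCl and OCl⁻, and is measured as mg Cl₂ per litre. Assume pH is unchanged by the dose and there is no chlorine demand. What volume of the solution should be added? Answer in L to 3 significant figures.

Volume: 1250 m³ = 1,250,000 L.
[OCl⁻]/[HOCl] = 10^(pH − pKa) = 10^(7.69 − 7.49) = 1.585; fraction as HOCl = 1/(1 + 1.585) = 0.3869.
Free chlorine required for 2.88 ppm HOCl: 2.88 / 0.3869 = 7.444 ppm.
FC to add: 7.444 − 0.2 = 7.244 mg/L as Cl₂.
Cl₂ equivalent: 7.244 mg/L × 1,250,000 L = 9056 g.
Product at 13.6% available Cl: 9056 / 0.136 = 66,590 g.
Volume: 66,590 g ÷ 1.11 g/mL = 59,990 mL.

60.0 L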